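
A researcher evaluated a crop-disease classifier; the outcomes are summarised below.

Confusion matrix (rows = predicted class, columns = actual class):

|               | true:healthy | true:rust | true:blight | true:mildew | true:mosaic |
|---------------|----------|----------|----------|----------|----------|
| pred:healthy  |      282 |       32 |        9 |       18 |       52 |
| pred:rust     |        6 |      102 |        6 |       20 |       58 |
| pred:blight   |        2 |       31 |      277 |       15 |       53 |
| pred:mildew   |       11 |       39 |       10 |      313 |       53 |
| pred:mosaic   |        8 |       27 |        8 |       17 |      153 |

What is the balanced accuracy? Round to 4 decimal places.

0.6959

Balanced accuracy = mean of per-class recall.
  healthy: recall = 282/309 = 0.91262
  rust: recall = 102/231 = 0.44156
  blight: recall = 277/310 = 0.89355
  mildew: recall = 313/383 = 0.81723
  mosaic: recall = 153/369 = 0.41463
Mean = (0.91262 + 0.44156 + 0.89355 + 0.81723 + 0.41463) / 5 = 0.6959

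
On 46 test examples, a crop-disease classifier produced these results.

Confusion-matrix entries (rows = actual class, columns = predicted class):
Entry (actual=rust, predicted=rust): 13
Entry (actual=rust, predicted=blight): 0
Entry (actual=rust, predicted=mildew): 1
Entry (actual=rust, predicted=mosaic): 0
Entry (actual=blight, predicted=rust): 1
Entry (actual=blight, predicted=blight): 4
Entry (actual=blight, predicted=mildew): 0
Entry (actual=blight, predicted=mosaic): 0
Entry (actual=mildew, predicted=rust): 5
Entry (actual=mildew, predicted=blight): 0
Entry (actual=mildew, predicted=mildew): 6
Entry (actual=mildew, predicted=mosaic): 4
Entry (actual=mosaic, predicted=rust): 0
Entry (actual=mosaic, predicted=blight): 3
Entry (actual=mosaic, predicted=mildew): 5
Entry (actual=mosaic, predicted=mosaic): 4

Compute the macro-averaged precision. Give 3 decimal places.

Per-class precision (TP/(TP+FP)):
  rust: TP=13, FP=1+5+0=6 → 13/19 = 0.6842
  blight: TP=4, FP=0+0+3=3 → 4/7 = 0.5714
  mildew: TP=6, FP=1+0+5=6 → 6/12 = 0.5000
  mosaic: TP=4, FP=0+0+4=4 → 4/8 = 0.5000
Macro-precision = mean = (0.6842 + 0.5714 + 0.5000 + 0.5000) / 4 = 0.564

0.564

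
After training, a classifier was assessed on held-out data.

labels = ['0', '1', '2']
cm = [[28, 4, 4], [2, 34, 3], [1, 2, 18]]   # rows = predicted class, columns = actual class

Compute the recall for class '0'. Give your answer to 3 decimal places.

recall = TP/(TP+FN).
0: TP=28, FN=2+1=3 → 28/31 = 0.9032

0.903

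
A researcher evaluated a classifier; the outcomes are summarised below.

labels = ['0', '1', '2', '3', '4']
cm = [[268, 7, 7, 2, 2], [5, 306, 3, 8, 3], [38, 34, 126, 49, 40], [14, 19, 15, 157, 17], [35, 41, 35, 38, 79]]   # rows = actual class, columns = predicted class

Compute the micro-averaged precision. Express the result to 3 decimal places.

0.694

Micro-averaging pools counts across classes: ΣTP=936, ΣFP=412, ΣFN=412.
Micro-precision = TP/(TP+FP) on pooled counts = 0.694 (equals overall accuracy in single-label multiclass).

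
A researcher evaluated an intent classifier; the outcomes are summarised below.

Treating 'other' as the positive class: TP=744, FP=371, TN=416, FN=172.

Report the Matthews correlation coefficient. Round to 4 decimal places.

MCC = (TP·TN − FP·FN) / √((TP+FP)(TP+FN)(TN+FP)(TN+FN))
Numerator = 744·416 − 371·172 = 245692
Denominator = √(1115·916·787·588) = √472631213040 = 687481.7911
MCC = 245692 / 687481.7911 = 0.3574

0.3574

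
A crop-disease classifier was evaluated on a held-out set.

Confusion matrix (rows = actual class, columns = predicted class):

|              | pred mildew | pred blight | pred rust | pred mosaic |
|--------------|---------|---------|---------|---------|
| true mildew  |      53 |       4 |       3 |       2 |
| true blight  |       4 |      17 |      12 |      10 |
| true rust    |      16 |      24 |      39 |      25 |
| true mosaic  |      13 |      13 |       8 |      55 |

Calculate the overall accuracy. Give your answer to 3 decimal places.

Accuracy = trace / total = (53+17+39+55=164) / 298 = 164/298 = 0.550

0.550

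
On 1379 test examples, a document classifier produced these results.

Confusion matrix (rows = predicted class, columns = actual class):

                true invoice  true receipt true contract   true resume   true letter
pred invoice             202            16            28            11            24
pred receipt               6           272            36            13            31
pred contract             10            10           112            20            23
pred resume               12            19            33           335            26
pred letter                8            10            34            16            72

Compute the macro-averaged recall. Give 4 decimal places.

0.6797

Per-class recall (TP/(TP+FN)):
  invoice: TP=202, FN=6+10+12+8=36 → 202/238 = 0.84874
  receipt: TP=272, FN=16+10+19+10=55 → 272/327 = 0.83180
  contract: TP=112, FN=28+36+33+34=131 → 112/243 = 0.46091
  resume: TP=335, FN=11+13+20+16=60 → 335/395 = 0.84810
  letter: TP=72, FN=24+31+23+26=104 → 72/176 = 0.40909
Macro-recall = mean = (0.84874 + 0.83180 + 0.46091 + 0.84810 + 0.40909) / 5 = 0.6797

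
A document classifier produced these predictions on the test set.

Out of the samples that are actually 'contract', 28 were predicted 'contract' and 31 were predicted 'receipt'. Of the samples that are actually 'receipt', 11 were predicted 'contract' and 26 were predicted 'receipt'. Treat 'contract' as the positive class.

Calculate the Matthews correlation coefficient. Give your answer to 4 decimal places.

0.1757

MCC = (TP·TN − FP·FN) / √((TP+FP)(TP+FN)(TN+FP)(TN+FN))
Numerator = 28·26 − 11·31 = 387
Denominator = √(39·59·37·57) = √4852809 = 2202.9092
MCC = 387 / 2202.9092 = 0.1757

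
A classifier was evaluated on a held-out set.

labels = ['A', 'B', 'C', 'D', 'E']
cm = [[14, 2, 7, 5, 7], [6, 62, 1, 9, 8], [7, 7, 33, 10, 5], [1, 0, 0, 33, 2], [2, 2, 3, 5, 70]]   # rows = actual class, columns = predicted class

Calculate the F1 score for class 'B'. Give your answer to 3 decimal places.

Take TP from the diagonal, FP from the rest of the 'B' prediction marginal, FN from the rest of the 'B' actual marginal.
F1 score = 2·TP/(2·TP+FP+FN).
B: TP=62, FP=2+7+0+2=11, FN=6+1+9+8=24 → 124/159 = 0.7799

0.780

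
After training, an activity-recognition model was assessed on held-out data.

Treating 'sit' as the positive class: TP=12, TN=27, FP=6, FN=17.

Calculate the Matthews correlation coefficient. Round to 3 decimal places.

0.255

MCC = (TP·TN − FP·FN) / √((TP+FP)(TP+FN)(TN+FP)(TN+FN))
Numerator = 12·27 − 6·17 = 222
Denominator = √(18·29·33·44) = √757944 = 870.5998
MCC = 222 / 870.5998 = 0.255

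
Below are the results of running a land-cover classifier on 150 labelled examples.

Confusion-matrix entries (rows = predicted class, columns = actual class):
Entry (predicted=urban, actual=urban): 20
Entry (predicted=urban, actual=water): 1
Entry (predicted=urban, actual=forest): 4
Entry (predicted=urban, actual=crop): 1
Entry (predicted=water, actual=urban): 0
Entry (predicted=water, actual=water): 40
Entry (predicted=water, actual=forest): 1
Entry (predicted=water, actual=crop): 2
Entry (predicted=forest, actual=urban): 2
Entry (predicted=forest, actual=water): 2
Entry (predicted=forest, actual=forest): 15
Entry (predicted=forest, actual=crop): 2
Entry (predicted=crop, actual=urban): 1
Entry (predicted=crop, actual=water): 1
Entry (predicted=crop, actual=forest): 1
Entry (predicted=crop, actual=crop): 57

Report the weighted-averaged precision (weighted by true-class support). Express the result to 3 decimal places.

0.883

Per-class precision (TP/(TP+FP)):
  urban: TP=20, FP=1+4+1=6 → 20/26 = 0.7692
  water: TP=40, FP=0+1+2=3 → 40/43 = 0.9302
  forest: TP=15, FP=2+2+2=6 → 15/21 = 0.7143
  crop: TP=57, FP=1+1+1=3 → 57/60 = 0.9500
Weighted-precision = Σ (supportᵢ/N)·precisionᵢ with N=150: (23/150)·0.7692 + (44/150)·0.9302 + (21/150)·0.7143 + (62/150)·0.9500 = 0.883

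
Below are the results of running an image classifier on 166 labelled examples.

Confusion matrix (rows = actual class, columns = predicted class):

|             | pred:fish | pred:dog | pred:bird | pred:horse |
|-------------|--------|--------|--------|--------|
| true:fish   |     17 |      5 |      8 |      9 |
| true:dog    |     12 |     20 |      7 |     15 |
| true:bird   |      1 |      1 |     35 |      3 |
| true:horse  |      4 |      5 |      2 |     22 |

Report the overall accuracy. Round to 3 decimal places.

0.566

Accuracy = trace / total = (17+20+35+22=94) / 166 = 94/166 = 0.566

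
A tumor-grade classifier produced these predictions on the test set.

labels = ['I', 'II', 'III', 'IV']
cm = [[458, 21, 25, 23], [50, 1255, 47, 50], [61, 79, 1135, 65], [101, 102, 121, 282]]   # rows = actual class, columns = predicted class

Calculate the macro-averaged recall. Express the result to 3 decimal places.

Per-class recall (TP/(TP+FN)):
  I: TP=458, FN=21+25+23=69 → 458/527 = 0.8691
  II: TP=1255, FN=50+47+50=147 → 1255/1402 = 0.8951
  III: TP=1135, FN=61+79+65=205 → 1135/1340 = 0.8470
  IV: TP=282, FN=101+102+121=324 → 282/606 = 0.4653
Macro-recall = mean = (0.8691 + 0.8951 + 0.8470 + 0.4653) / 4 = 0.769

0.769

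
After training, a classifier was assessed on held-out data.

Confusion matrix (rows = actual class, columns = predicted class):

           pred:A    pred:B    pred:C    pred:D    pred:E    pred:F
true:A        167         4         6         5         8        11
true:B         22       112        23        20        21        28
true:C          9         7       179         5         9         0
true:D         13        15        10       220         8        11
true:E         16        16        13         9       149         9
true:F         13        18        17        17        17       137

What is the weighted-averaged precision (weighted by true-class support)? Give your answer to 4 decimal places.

Per-class precision (TP/(TP+FP)):
  A: TP=167, FP=22+9+13+16+13=73 → 167/240 = 0.69583
  B: TP=112, FP=4+7+15+16+18=60 → 112/172 = 0.65116
  C: TP=179, FP=6+23+10+13+17=69 → 179/248 = 0.72177
  D: TP=220, FP=5+20+5+9+17=56 → 220/276 = 0.79710
  E: TP=149, FP=8+21+9+8+17=63 → 149/212 = 0.70283
  F: TP=137, FP=11+28+0+11+9=59 → 137/196 = 0.69898
Weighted-precision = Σ (supportᵢ/N)·precisionᵢ with N=1344: (201/1344)·0.69583 + (226/1344)·0.65116 + (209/1344)·0.72177 + (277/1344)·0.79710 + (212/1344)·0.70283 + (219/1344)·0.69898 = 0.7148

0.7148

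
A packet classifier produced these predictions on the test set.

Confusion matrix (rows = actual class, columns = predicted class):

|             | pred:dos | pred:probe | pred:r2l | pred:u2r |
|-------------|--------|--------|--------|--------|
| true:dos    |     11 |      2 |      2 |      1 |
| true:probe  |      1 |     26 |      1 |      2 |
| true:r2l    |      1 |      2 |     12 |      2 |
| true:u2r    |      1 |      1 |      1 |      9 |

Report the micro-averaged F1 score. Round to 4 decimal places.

0.7733

Micro-averaging pools counts across classes: ΣTP=58, ΣFP=17, ΣFN=17.
Micro-F1 score = 2·TP/(2·TP+FP+FN) on pooled counts = 0.7733 (equals overall accuracy in single-label multiclass).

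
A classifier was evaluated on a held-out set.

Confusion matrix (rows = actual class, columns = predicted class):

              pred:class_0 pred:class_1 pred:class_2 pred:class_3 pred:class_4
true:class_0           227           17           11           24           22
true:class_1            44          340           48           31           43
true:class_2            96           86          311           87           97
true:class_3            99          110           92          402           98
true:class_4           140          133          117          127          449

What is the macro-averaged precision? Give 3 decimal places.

Per-class precision (TP/(TP+FP)):
  class_0: TP=227, FP=44+96+99+140=379 → 227/606 = 0.3746
  class_1: TP=340, FP=17+86+110+133=346 → 340/686 = 0.4956
  class_2: TP=311, FP=11+48+92+117=268 → 311/579 = 0.5371
  class_3: TP=402, FP=24+31+87+127=269 → 402/671 = 0.5991
  class_4: TP=449, FP=22+43+97+98=260 → 449/709 = 0.6333
Macro-precision = mean = (0.3746 + 0.4956 + 0.5371 + 0.5991 + 0.6333) / 5 = 0.528

0.528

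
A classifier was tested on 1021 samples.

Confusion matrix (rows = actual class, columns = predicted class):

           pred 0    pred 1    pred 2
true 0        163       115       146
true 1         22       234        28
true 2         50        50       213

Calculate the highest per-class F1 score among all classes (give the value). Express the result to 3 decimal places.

Per-class F1 score (2·TP/(2·TP+FP+FN)):
  0: TP=163, FP=22+50=72, FN=115+146=261 → 326/659 = 0.4947
  1: TP=234, FP=115+50=165, FN=22+28=50 → 468/683 = 0.6852
  2: TP=213, FP=146+28=174, FN=50+50=100 → 426/700 = 0.6086
Highest is class '1' with F1 score = 0.685.

0.685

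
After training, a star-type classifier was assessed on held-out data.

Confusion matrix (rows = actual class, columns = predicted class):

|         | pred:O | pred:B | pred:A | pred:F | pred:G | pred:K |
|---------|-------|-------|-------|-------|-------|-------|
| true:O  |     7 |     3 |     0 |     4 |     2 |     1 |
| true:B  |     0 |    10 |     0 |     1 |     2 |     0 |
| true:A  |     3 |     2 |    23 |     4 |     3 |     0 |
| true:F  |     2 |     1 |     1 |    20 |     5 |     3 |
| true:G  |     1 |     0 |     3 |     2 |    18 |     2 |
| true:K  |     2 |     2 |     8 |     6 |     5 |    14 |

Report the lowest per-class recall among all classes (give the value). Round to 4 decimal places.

0.3784

Per-class recall (TP/(TP+FN)):
  O: TP=7, FN=3+0+4+2+1=10 → 7/17 = 0.41176
  B: TP=10, FN=0+0+1+2+0=3 → 10/13 = 0.76923
  A: TP=23, FN=3+2+4+3+0=12 → 23/35 = 0.65714
  F: TP=20, FN=2+1+1+5+3=12 → 20/32 = 0.62500
  G: TP=18, FN=1+0+3+2+2=8 → 18/26 = 0.69231
  K: TP=14, FN=2+2+8+6+5=23 → 14/37 = 0.37838
Lowest is class 'K' with recall = 0.3784.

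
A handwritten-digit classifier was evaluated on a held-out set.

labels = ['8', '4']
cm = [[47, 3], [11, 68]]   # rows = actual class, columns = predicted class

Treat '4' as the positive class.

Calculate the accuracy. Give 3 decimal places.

0.891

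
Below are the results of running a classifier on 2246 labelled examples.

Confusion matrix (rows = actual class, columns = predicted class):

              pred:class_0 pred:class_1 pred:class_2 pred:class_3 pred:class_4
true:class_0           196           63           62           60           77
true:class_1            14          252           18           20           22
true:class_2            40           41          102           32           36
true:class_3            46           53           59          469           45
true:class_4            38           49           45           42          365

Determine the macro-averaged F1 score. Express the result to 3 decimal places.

0.583

Per-class F1 score (2·TP/(2·TP+FP+FN)):
  class_0: TP=196, FP=14+40+46+38=138, FN=63+62+60+77=262 → 392/792 = 0.4949
  class_1: TP=252, FP=63+41+53+49=206, FN=14+18+20+22=74 → 504/784 = 0.6429
  class_2: TP=102, FP=62+18+59+45=184, FN=40+41+32+36=149 → 204/537 = 0.3799
  class_3: TP=469, FP=60+20+32+42=154, FN=46+53+59+45=203 → 938/1295 = 0.7243
  class_4: TP=365, FP=77+22+36+45=180, FN=38+49+45+42=174 → 730/1084 = 0.6734
Macro-F1 score = mean = (0.4949 + 0.6429 + 0.3799 + 0.7243 + 0.6734) / 5 = 0.583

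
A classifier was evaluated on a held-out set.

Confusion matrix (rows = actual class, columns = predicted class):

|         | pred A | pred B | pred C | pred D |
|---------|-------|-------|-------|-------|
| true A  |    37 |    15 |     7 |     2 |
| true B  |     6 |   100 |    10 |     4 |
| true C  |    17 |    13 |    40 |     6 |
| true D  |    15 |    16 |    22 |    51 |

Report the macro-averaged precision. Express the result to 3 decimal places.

0.626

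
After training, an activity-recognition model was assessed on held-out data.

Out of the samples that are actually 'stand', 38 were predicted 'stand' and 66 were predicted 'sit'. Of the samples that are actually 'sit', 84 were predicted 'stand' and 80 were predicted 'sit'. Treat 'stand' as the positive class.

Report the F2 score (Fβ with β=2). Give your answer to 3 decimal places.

0.353

Fβ = (1+β²)·TP / ((1+β²)·TP + β²·FN + FP), with β²=4
= 5·38 / (5·38 + 4·66 + 84) = 0.353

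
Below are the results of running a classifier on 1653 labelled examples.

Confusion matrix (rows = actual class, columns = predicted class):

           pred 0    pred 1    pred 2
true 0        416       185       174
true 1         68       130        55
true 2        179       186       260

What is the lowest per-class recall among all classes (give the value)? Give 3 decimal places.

0.416

Per-class recall (TP/(TP+FN)):
  0: TP=416, FN=185+174=359 → 416/775 = 0.5368
  1: TP=130, FN=68+55=123 → 130/253 = 0.5138
  2: TP=260, FN=179+186=365 → 260/625 = 0.4160
Lowest is class '2' with recall = 0.416.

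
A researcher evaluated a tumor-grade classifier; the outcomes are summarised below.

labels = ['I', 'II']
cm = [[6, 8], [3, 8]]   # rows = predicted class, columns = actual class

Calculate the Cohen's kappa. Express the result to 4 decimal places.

0.1486

Observed agreement pₒ = trace/N = 14/25 = 0.56000
Expected agreement pₑ = Σ (rowᵢ·colᵢ)/N² = (9·14 + 16·11)/25² = 0.48320
κ = (pₒ − pₑ)/(1 − pₑ) = (0.56000 − 0.48320)/(1 − 0.48320) = 0.1486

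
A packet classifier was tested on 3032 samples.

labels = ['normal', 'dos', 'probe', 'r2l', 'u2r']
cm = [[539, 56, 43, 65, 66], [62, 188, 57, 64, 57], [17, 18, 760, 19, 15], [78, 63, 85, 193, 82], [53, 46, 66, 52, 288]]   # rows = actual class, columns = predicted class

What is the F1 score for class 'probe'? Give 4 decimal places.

0.8261

One-vs-rest for 'probe': TP = diagonal; FP = other classes predicted 'probe'; FN = 'probe' predicted as other.
F1 score = 2·TP/(2·TP+FP+FN).
probe: TP=760, FP=43+57+85+66=251, FN=17+18+19+15=69 → 1520/1840 = 0.82609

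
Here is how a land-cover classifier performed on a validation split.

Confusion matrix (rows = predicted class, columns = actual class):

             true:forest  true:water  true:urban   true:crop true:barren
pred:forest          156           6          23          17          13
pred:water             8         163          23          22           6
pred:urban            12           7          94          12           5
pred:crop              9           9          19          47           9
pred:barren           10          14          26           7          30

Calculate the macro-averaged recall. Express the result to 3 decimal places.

0.610

Per-class recall (TP/(TP+FN)):
  forest: TP=156, FN=8+12+9+10=39 → 156/195 = 0.8000
  water: TP=163, FN=6+7+9+14=36 → 163/199 = 0.8191
  urban: TP=94, FN=23+23+19+26=91 → 94/185 = 0.5081
  crop: TP=47, FN=17+22+12+7=58 → 47/105 = 0.4476
  barren: TP=30, FN=13+6+5+9=33 → 30/63 = 0.4762
Macro-recall = mean = (0.8000 + 0.8191 + 0.5081 + 0.4476 + 0.4762) / 5 = 0.610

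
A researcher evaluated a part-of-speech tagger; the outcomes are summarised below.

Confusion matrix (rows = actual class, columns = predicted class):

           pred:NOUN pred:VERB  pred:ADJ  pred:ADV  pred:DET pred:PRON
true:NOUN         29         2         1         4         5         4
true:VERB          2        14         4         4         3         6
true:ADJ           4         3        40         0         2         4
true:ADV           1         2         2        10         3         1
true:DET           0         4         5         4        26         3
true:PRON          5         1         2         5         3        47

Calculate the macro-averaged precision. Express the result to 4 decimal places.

0.6165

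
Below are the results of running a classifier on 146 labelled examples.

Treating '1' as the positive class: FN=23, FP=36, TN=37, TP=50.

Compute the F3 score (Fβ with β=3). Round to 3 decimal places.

0.673

Fβ = (1+β²)·TP / ((1+β²)·TP + β²·FN + FP), with β²=9
= 10·50 / (10·50 + 9·23 + 36) = 0.673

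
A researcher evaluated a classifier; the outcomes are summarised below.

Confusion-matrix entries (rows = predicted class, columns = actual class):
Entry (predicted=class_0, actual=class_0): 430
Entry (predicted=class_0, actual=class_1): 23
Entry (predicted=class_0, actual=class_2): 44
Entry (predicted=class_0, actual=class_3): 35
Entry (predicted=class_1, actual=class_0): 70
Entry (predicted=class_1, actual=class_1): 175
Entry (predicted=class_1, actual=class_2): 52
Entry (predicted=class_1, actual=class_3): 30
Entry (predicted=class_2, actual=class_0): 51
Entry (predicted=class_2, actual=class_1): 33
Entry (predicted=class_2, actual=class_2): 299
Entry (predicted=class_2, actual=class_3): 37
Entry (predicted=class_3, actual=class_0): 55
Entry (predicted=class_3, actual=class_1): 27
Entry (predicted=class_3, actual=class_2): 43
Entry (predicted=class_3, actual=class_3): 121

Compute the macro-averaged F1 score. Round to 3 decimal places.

0.642

Per-class F1 score (2·TP/(2·TP+FP+FN)):
  class_0: TP=430, FP=23+44+35=102, FN=70+51+55=176 → 860/1138 = 0.7557
  class_1: TP=175, FP=70+52+30=152, FN=23+33+27=83 → 350/585 = 0.5983
  class_2: TP=299, FP=51+33+37=121, FN=44+52+43=139 → 598/858 = 0.6970
  class_3: TP=121, FP=55+27+43=125, FN=35+30+37=102 → 242/469 = 0.5160
Macro-F1 score = mean = (0.7557 + 0.5983 + 0.6970 + 0.5160) / 4 = 0.642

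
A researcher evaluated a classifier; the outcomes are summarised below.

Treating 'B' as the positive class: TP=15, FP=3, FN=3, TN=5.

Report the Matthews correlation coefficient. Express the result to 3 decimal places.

MCC = (TP·TN − FP·FN) / √((TP+FP)(TP+FN)(TN+FP)(TN+FN))
Numerator = 15·5 − 3·3 = 66
Denominator = √(18·18·8·8) = √20736 = 144.0000
MCC = 66 / 144.0000 = 0.458

0.458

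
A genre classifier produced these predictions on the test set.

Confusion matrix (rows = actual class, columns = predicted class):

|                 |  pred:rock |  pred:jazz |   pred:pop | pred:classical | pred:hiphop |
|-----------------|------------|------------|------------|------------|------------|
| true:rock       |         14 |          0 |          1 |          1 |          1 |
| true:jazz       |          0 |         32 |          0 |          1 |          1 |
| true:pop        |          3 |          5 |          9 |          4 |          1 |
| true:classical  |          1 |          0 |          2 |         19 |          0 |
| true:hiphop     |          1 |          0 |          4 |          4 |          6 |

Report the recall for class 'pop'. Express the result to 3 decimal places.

One-vs-rest for 'pop': TP = diagonal; FP = other classes predicted 'pop'; FN = 'pop' predicted as other.
recall = TP/(TP+FN).
pop: TP=9, FN=3+5+4+1=13 → 9/22 = 0.4091

0.409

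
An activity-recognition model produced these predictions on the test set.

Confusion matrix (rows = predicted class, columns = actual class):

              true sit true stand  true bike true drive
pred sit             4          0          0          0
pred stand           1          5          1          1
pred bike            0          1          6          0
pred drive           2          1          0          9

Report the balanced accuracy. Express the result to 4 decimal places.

Balanced accuracy = mean of per-class recall.
  sit: recall = 4/7 = 0.57143
  stand: recall = 5/7 = 0.71429
  bike: recall = 6/7 = 0.85714
  drive: recall = 9/10 = 0.90000
Mean = (0.57143 + 0.71429 + 0.85714 + 0.90000) / 4 = 0.7607

0.7607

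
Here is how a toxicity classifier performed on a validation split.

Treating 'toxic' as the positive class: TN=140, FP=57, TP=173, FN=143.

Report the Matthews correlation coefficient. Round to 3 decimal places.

0.252

MCC = (TP·TN − FP·FN) / √((TP+FP)(TP+FN)(TN+FP)(TN+FN))
Numerator = 173·140 − 57·143 = 16069
Denominator = √(230·316·197·283) = √4051982680 = 63655.1858
MCC = 16069 / 63655.1858 = 0.252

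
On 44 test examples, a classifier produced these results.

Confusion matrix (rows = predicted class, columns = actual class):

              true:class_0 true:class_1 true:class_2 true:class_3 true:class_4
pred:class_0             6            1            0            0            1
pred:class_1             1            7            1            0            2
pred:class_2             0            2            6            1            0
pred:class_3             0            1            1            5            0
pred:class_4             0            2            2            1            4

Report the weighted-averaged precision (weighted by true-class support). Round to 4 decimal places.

Per-class precision (TP/(TP+FP)):
  class_0: TP=6, FP=1+0+0+1=2 → 6/8 = 0.75000
  class_1: TP=7, FP=1+1+0+2=4 → 7/11 = 0.63636
  class_2: TP=6, FP=0+2+1+0=3 → 6/9 = 0.66667
  class_3: TP=5, FP=0+1+1+0=2 → 5/7 = 0.71429
  class_4: TP=4, FP=0+2+2+1=5 → 4/9 = 0.44444
Weighted-precision = Σ (supportᵢ/N)·precisionᵢ with N=44: (7/44)·0.75000 + (13/44)·0.63636 + (10/44)·0.66667 + (7/44)·0.71429 + (7/44)·0.44444 = 0.6432

0.6432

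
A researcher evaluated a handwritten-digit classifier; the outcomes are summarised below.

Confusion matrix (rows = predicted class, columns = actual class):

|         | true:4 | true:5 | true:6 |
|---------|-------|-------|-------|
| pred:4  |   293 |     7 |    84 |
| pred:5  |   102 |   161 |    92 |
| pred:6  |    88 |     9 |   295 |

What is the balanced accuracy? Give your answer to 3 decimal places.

0.714

Balanced accuracy = mean of per-class recall.
  4: recall = 293/483 = 0.6066
  5: recall = 161/177 = 0.9096
  6: recall = 295/471 = 0.6263
Mean = (0.6066 + 0.9096 + 0.6263) / 3 = 0.714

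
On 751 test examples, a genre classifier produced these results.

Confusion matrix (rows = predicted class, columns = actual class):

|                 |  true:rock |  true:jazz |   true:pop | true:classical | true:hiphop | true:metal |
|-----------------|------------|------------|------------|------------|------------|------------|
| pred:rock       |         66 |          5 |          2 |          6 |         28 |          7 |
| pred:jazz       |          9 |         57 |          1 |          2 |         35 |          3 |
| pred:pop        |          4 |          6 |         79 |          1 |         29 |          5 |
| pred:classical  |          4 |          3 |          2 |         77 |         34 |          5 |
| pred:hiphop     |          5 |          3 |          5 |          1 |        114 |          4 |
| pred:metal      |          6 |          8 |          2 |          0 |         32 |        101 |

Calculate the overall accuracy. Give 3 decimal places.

0.658

Accuracy = trace / total = (66+57+79+77+114+101=494) / 751 = 494/751 = 0.658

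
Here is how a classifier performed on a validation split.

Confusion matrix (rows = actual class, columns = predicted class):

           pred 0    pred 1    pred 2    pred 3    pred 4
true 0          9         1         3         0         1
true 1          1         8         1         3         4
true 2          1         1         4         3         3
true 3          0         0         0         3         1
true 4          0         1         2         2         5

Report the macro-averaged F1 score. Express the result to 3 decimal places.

Per-class F1 score (2·TP/(2·TP+FP+FN)):
  0: TP=9, FP=1+1+0+0=2, FN=1+3+0+1=5 → 18/25 = 0.7200
  1: TP=8, FP=1+1+0+1=3, FN=1+1+3+4=9 → 16/28 = 0.5714
  2: TP=4, FP=3+1+0+2=6, FN=1+1+3+3=8 → 8/22 = 0.3636
  3: TP=3, FP=0+3+3+2=8, FN=0+0+0+1=1 → 6/15 = 0.4000
  4: TP=5, FP=1+4+3+1=9, FN=0+1+2+2=5 → 10/24 = 0.4167
Macro-F1 score = mean = (0.7200 + 0.5714 + 0.3636 + 0.4000 + 0.4167) / 5 = 0.494

0.494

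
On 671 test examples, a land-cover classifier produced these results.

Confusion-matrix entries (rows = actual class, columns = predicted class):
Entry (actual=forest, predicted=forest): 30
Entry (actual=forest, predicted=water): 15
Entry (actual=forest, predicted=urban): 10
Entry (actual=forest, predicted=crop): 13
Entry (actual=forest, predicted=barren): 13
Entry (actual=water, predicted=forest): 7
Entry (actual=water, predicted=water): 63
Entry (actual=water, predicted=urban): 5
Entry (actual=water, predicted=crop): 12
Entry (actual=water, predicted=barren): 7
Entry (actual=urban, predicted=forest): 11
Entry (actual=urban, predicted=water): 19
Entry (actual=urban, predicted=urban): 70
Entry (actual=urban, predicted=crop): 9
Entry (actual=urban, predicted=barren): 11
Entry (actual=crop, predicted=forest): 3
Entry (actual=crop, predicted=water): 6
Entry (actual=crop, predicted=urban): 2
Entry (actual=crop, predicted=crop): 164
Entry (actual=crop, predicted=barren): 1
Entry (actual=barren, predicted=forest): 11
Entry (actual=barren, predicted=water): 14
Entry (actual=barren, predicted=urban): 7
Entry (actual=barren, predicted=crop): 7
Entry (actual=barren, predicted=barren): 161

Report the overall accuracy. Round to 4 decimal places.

0.7273

Accuracy = trace / total = (30+63+70+164+161=488) / 671 = 488/671 = 0.7273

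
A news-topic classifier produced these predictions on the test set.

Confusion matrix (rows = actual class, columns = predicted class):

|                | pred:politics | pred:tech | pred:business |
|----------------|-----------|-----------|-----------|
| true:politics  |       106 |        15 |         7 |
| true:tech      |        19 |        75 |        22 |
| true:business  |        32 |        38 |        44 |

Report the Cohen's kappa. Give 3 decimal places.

0.439

Observed agreement pₒ = trace/N = 225/358 = 0.6285
Expected agreement pₑ = Σ (rowᵢ·colᵢ)/N² = (128·157 + 116·128 + 114·73)/358² = 0.3376
κ = (pₒ − pₑ)/(1 − pₑ) = (0.6285 − 0.3376)/(1 − 0.3376) = 0.439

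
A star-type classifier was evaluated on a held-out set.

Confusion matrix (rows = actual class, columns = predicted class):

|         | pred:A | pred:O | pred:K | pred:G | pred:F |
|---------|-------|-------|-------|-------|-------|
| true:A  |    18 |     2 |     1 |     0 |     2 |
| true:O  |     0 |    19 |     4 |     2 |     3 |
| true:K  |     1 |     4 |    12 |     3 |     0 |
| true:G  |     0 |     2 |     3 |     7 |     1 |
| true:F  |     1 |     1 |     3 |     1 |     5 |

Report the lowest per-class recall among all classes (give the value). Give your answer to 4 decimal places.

Per-class recall (TP/(TP+FN)):
  A: TP=18, FN=2+1+0+2=5 → 18/23 = 0.78261
  O: TP=19, FN=0+4+2+3=9 → 19/28 = 0.67857
  K: TP=12, FN=1+4+3+0=8 → 12/20 = 0.60000
  G: TP=7, FN=0+2+3+1=6 → 7/13 = 0.53846
  F: TP=5, FN=1+1+3+1=6 → 5/11 = 0.45455
Lowest is class 'F' with recall = 0.4545.

0.4545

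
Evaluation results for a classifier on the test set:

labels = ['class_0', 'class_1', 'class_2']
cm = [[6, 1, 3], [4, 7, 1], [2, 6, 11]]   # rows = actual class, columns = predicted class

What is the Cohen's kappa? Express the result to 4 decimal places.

0.3709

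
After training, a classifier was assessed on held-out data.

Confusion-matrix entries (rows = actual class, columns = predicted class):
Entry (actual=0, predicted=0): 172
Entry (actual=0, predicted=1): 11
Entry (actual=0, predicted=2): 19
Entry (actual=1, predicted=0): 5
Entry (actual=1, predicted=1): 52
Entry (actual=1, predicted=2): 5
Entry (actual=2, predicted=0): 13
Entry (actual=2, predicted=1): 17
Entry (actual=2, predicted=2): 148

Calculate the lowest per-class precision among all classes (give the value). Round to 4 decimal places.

Per-class precision (TP/(TP+FP)):
  0: TP=172, FP=5+13=18 → 172/190 = 0.90526
  1: TP=52, FP=11+17=28 → 52/80 = 0.65000
  2: TP=148, FP=19+5=24 → 148/172 = 0.86047
Lowest is class '1' with precision = 0.6500.

0.6500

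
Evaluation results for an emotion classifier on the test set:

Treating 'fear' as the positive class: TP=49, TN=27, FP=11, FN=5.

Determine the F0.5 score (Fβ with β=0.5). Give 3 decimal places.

0.833

Fβ = (1+β²)·TP / ((1+β²)·TP + β²·FN + FP), with β²=1/4
= 1.25·49 / (1.25·49 + 0.25·5 + 11) = 0.833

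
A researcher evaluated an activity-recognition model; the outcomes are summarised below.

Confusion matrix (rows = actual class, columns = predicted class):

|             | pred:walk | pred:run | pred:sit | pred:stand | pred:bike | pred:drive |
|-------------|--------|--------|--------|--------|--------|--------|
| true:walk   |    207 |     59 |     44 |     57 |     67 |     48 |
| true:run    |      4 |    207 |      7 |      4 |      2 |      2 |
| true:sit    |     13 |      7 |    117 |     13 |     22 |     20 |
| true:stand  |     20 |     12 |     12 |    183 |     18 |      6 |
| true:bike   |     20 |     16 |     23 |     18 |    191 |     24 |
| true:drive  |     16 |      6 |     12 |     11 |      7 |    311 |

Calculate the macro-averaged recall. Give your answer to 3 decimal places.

Per-class recall (TP/(TP+FN)):
  walk: TP=207, FN=59+44+57+67+48=275 → 207/482 = 0.4295
  run: TP=207, FN=4+7+4+2+2=19 → 207/226 = 0.9159
  sit: TP=117, FN=13+7+13+22+20=75 → 117/192 = 0.6094
  stand: TP=183, FN=20+12+12+18+6=68 → 183/251 = 0.7291
  bike: TP=191, FN=20+16+23+18+24=101 → 191/292 = 0.6541
  drive: TP=311, FN=16+6+12+11+7=52 → 311/363 = 0.8567
Macro-recall = mean = (0.4295 + 0.9159 + 0.6094 + 0.7291 + 0.6541 + 0.8567) / 6 = 0.699

0.699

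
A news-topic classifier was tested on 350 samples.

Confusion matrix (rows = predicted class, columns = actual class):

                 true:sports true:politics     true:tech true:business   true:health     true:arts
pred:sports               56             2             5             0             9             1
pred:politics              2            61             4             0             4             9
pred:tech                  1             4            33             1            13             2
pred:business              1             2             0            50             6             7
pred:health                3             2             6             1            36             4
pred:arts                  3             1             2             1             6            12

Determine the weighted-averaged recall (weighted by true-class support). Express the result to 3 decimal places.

0.709

Per-class recall (TP/(TP+FN)):
  sports: TP=56, FN=2+1+1+3+3=10 → 56/66 = 0.8485
  politics: TP=61, FN=2+4+2+2+1=11 → 61/72 = 0.8472
  tech: TP=33, FN=5+4+0+6+2=17 → 33/50 = 0.6600
  business: TP=50, FN=0+0+1+1+1=3 → 50/53 = 0.9434
  health: TP=36, FN=9+4+13+6+6=38 → 36/74 = 0.4865
  arts: TP=12, FN=1+9+2+7+4=23 → 12/35 = 0.3429
Weighted-recall = Σ (supportᵢ/N)·recallᵢ with N=350: (66/350)·0.8485 + (72/350)·0.8472 + (50/350)·0.6600 + (53/350)·0.9434 + (74/350)·0.4865 + (35/350)·0.3429 = 0.709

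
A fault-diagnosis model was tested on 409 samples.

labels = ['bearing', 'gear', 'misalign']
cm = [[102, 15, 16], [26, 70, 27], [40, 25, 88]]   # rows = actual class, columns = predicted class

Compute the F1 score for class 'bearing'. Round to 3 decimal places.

0.678

Take TP from the diagonal, FP from the rest of the 'bearing' prediction marginal, FN from the rest of the 'bearing' actual marginal.
F1 score = 2·TP/(2·TP+FP+FN).
bearing: TP=102, FP=26+40=66, FN=15+16=31 → 204/301 = 0.6777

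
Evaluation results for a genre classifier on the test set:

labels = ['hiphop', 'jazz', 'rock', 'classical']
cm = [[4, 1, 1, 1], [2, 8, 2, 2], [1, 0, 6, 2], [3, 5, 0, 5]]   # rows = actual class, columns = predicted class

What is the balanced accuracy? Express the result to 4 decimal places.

0.5485

Balanced accuracy = mean of per-class recall.
  hiphop: recall = 4/7 = 0.57143
  jazz: recall = 8/14 = 0.57143
  rock: recall = 6/9 = 0.66667
  classical: recall = 5/13 = 0.38462
Mean = (0.57143 + 0.57143 + 0.66667 + 0.38462) / 4 = 0.5485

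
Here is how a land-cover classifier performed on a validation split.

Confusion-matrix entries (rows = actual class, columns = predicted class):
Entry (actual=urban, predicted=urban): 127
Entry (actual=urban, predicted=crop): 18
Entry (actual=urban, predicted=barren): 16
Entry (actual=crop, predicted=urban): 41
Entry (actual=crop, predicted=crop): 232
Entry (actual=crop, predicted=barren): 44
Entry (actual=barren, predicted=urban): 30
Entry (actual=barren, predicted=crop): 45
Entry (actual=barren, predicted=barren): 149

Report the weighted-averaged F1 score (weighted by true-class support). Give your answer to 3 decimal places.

Per-class F1 score (2·TP/(2·TP+FP+FN)):
  urban: TP=127, FP=41+30=71, FN=18+16=34 → 254/359 = 0.7075
  crop: TP=232, FP=18+45=63, FN=41+44=85 → 464/612 = 0.7582
  barren: TP=149, FP=16+44=60, FN=30+45=75 → 298/433 = 0.6882
Weighted-F1 score = Σ (supportᵢ/N)·F1 scoreᵢ with N=702: (161/702)·0.7075 + (317/702)·0.7582 + (224/702)·0.6882 = 0.724

0.724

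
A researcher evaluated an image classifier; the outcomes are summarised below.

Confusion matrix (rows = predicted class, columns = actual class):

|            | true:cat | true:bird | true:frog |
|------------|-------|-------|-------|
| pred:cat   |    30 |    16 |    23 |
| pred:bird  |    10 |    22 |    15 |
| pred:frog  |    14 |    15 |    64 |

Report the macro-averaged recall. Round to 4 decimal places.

Per-class recall (TP/(TP+FN)):
  cat: TP=30, FN=10+14=24 → 30/54 = 0.55556
  bird: TP=22, FN=16+15=31 → 22/53 = 0.41509
  frog: TP=64, FN=23+15=38 → 64/102 = 0.62745
Macro-recall = mean = (0.55556 + 0.41509 + 0.62745) / 3 = 0.5327

0.5327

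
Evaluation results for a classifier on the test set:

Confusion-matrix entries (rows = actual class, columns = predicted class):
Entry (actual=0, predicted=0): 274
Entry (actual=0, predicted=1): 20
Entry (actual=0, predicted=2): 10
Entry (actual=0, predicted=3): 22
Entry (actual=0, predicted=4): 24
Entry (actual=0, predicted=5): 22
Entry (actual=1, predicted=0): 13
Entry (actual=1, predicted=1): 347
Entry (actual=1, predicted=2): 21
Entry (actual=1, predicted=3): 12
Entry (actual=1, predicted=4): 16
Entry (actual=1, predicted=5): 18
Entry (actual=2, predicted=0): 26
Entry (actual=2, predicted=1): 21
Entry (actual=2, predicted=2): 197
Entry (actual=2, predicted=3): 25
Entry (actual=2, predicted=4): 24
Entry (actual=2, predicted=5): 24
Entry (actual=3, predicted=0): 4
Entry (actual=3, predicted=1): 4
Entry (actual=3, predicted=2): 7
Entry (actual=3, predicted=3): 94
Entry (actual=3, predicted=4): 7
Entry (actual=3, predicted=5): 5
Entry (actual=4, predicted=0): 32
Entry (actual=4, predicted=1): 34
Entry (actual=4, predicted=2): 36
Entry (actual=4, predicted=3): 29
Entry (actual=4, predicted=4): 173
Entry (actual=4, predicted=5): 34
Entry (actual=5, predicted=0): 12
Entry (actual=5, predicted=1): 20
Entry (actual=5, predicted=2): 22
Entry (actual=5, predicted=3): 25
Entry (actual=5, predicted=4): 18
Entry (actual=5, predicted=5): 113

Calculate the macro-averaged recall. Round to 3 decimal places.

0.666

Per-class recall (TP/(TP+FN)):
  0: TP=274, FN=20+10+22+24+22=98 → 274/372 = 0.7366
  1: TP=347, FN=13+21+12+16+18=80 → 347/427 = 0.8126
  2: TP=197, FN=26+21+25+24+24=120 → 197/317 = 0.6215
  3: TP=94, FN=4+4+7+7+5=27 → 94/121 = 0.7769
  4: TP=173, FN=32+34+36+29+34=165 → 173/338 = 0.5118
  5: TP=113, FN=12+20+22+25+18=97 → 113/210 = 0.5381
Macro-recall = mean = (0.7366 + 0.8126 + 0.6215 + 0.7769 + 0.5118 + 0.5381) / 6 = 0.666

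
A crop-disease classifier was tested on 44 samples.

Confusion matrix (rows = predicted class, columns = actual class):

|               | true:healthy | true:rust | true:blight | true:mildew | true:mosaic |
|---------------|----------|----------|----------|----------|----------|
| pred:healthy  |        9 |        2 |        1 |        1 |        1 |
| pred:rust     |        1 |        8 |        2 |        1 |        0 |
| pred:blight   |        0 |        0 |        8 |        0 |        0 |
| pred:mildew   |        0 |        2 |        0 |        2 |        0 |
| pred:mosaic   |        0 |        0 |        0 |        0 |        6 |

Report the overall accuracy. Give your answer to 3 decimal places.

0.750

Accuracy = trace / total = (9+8+8+2+6=33) / 44 = 33/44 = 0.750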